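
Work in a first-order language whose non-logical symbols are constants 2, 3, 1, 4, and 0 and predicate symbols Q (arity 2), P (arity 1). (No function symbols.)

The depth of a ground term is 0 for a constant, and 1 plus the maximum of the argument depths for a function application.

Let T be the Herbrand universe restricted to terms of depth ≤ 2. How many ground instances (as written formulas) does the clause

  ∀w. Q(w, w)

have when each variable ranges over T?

Ground terms of depth ≤ 2:
  With no function symbols every ground term is a constant, so there are exactly 5 ground terms at every depth bound.
  N_0 = 5
  N_1 = 5
  N_2 = 5
  Explicitly: 2, 3, 1, 4, 0.
So there are 5 ground terms available for substitution.
The variable w ranges independently over the available ground terms, and distinct assignments produce distinct instances.
Number of ground instances = 5.

5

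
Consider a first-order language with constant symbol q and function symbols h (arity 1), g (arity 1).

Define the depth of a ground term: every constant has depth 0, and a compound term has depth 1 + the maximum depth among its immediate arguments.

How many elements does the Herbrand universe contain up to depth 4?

Let N_k = |{terms of depth ≤ k}|. Then N_0 = 1 and N_k = 1 + N_{k-1} + N_{k-1} for k ≥ 1 (one summand per function symbol, arity giving the exponent).
N_0 = 1
N_1 = 1 + 1 + 1 = 3
N_2 = 1 + 3 + 3 = 7
N_3 = 1 + 7 + 7 = 15
N_4 = 1 + 15 + 15 = 31

31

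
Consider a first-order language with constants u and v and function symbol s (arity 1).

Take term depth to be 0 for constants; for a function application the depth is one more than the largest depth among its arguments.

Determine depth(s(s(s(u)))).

depth(s(u)) = 1 + depth(u) = 1 + 0 = 1
depth(s(s(u))) = 1 + depth(s(u)) = 1 + 1 = 2
depth(s(s(s(u)))) = 1 + depth(s(s(u))) = 1 + 2 = 3

3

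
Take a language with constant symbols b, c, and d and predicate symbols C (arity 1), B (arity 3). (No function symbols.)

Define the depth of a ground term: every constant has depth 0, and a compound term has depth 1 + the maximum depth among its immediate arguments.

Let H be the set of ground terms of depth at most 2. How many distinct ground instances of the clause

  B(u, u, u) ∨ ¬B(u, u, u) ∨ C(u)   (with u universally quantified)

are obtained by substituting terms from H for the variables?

3

Ground terms of depth ≤ 2:
  With no function symbols every ground term is a constant, so there are exactly 3 ground terms at every depth bound.
  N_0 = 3
  N_1 = 3
  N_2 = 3
  Explicitly: b, c, d.
So there are 3 ground terms available for substitution.
The clause has 1 distinct variable (u), which appears in the body. In the free term algebra distinct substitutions yield syntactically distinct ground instances.
Number of ground instances = 3.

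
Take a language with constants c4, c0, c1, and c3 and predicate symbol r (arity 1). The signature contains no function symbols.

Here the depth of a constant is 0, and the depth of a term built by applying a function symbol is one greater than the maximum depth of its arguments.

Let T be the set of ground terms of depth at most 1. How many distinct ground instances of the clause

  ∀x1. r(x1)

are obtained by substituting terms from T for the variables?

4

Ground terms of depth ≤ 1:
  With no function symbols every ground term is a constant, so there are exactly 4 ground terms at every depth bound.
  N_0 = 4
  N_1 = 4
So there are 4 ground terms available for substitution.
The variable x1 ranges independently over the available ground terms, and distinct assignments produce distinct instances.
Number of ground instances = 4.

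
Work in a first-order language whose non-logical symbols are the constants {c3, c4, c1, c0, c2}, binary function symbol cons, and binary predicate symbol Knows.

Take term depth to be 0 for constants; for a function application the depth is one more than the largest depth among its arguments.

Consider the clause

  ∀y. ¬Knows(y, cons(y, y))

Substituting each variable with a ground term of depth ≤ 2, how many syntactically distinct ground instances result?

905

Ground terms of depth ≤ 2:
  Let N_k count ground terms of depth at most k. Each non-constant term of depth ≤ k is some function symbol applied to depth-≤(k−1) arguments, giving N_k = 5 + N_{k-1}^2.
  N_0 = 5
  N_1 = 5 + 5^2 = 30
  N_2 = 5 + 30^2 = 905
So there are 905 ground terms available for substitution.
The body mentions the single quantified variable y; since ground terms form a free algebra, no two substitutions collapse to the same formula.
Number of ground instances = 905.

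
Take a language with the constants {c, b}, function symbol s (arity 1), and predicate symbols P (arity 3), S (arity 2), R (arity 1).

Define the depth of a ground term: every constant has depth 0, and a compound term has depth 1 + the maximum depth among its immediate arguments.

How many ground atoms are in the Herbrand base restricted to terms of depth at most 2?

First count ground terms of depth ≤ 2.
Write N_k for the number of ground terms of depth ≤ k. A term of depth ≤ k is either a constant or a function symbol applied to arguments of depth ≤ k−1, so N_k = 2 + N_{k-1}.
N_0 = 2
N_1 = 2 + 2 = 4
N_2 = 2 + 4 = 6
Explicitly: c, b, s(c), s(b), s(s(c)), s(s(b)).
So |H| = 6.
For each predicate symbol, the number of ground atoms is |H| raised to its arity; summing:
  P: 6^3 = 216;  S: 6^2 = 36;  R: 6
Total ground atoms: 216 + 36 + 6 = 258.

258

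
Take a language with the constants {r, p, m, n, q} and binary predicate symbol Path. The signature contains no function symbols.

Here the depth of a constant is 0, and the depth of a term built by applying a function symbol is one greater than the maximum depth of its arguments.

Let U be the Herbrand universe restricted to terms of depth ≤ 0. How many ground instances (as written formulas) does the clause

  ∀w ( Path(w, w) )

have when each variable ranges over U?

Ground terms of depth ≤ 0:
  With no function symbols every ground term is a constant, so there are exactly 5 ground terms at every depth bound.
  N_0 = 5
  Explicitly: r, p, m, n, q.
So there are 5 ground terms available for substitution.
The variable w ranges independently over the available ground terms, and distinct assignments produce distinct instances.
Number of ground instances = 5.

5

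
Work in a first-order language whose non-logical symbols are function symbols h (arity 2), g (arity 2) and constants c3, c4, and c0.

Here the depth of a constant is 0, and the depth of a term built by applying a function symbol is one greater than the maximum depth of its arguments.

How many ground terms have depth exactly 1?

18

If N_k denotes the number of depth-≤k ground terms, the 3 constants give N_0 = 3, and each function symbol of arity r contributes N_{k-1}^r new terms at level k: N_k = 3 + N_{k-1}^2 + N_{k-1}^2.
N_0 = 3
N_1 = 3 + 3^2 + 3^2 = 21
Terms of depth exactly 1: N_1 − N_0 = 21 − 3 = 18.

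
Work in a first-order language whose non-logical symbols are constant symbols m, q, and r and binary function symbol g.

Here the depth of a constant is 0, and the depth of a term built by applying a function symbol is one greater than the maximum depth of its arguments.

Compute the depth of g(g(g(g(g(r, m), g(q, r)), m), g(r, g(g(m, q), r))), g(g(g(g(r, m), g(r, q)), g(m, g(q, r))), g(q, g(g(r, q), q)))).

depth(g(r, m)) = 1 + max(0, 0) = 1
depth(g(q, r)) = 1 + max(0, 0) = 1
depth(g(g(r, m), g(q, r))) = 1 + max(1, 1) = 2
depth(g(g(g(r, m), g(q, r)), m)) = 1 + max(2, 0) = 3
depth(g(m, q)) = 1 + max(0, 0) = 1
depth(g(g(m, q), r)) = 1 + max(1, 0) = 2
depth(g(r, g(g(m, q), r))) = 1 + max(0, 2) = 3
depth(g(g(g(g(r, m), g(q, r)), m), g(r, g(g(m, q), r)))) = 1 + max(3, 3) = 4
depth(g(r, q)) = 1 + max(0, 0) = 1
depth(g(g(r, m), g(r, q))) = 1 + max(1, 1) = 2
depth(g(m, g(q, r))) = 1 + max(0, 1) = 2
depth(g(g(g(r, m), g(r, q)), g(m, g(q, r)))) = 1 + max(2, 2) = 3
depth(g(g(r, q), q)) = 1 + max(1, 0) = 2
depth(g(q, g(g(r, q), q))) = 1 + max(0, 2) = 3
depth(g(g(g(g(r, m), g(r, q)), g(m, g(q, r))), g(q, g(g(r, q), q)))) = 1 + max(3, 3) = 4
depth(g(g(g(g(g(r, m), g(q, r)), m), g(r, g(g(m, q), r))), g(g(g(g(r, m), g(r, q)), g(m, g(q, r))), g(q, g(g(r, q), q))))) = 1 + max(4, 4) = 5

5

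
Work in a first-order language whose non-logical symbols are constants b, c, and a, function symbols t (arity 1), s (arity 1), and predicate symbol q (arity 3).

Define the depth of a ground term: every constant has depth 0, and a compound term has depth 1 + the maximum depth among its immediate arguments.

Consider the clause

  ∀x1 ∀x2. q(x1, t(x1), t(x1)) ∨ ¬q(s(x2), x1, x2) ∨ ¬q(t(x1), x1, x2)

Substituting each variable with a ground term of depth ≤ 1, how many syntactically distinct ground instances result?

81

Ground terms of depth ≤ 1:
  Write N_k for the number of ground terms of depth ≤ k. A term of depth ≤ k is either a constant or a function symbol applied to arguments of depth ≤ k−1, so N_k = 3 + N_{k-1} + N_{k-1}.
  N_0 = 3
  N_1 = 3 + 3 + 3 = 9
  Explicitly: b, c, a, t(b), t(c), t(a), s(b), s(c), s(a).
So there are 9 ground terms available for substitution.
The clause has 2 distinct variables (x1, x2), each appearing in the body. In the free term algebra distinct substitutions yield syntactically distinct ground instances.
Number of ground instances = 9^2 = 81.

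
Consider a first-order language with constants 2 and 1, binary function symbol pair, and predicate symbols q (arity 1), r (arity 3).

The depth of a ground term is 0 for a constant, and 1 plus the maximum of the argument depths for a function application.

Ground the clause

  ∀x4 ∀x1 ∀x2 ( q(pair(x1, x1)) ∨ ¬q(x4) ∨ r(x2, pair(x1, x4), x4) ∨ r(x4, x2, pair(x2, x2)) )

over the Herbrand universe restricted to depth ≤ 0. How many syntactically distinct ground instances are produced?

Ground terms of depth ≤ 0:
  Write N_k for the number of ground terms of depth ≤ k. A term of depth ≤ k is either a constant or a function symbol applied to arguments of depth ≤ k−1, so N_k = 2 + N_{k-1}^2.
  N_0 = 2
So there are 2 ground terms available for substitution.
The body mentions every one of the 3 quantified variables; since ground terms form a free algebra, no two substitutions collapse to the same formula.
Number of ground instances = 2^3 = 8.

8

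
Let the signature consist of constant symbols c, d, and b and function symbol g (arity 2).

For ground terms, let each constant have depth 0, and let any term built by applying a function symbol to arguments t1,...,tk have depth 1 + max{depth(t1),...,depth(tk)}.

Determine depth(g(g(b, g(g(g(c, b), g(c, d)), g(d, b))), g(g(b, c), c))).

5

depth(g(c, b)) = 1 + max(0, 0) = 1
depth(g(c, d)) = 1 + max(0, 0) = 1
depth(g(g(c, b), g(c, d))) = 1 + max(1, 1) = 2
depth(g(d, b)) = 1 + max(0, 0) = 1
depth(g(g(g(c, b), g(c, d)), g(d, b))) = 1 + max(2, 1) = 3
depth(g(b, g(g(g(c, b), g(c, d)), g(d, b)))) = 1 + max(0, 3) = 4
depth(g(b, c)) = 1 + max(0, 0) = 1
depth(g(g(b, c), c)) = 1 + max(1, 0) = 2
depth(g(g(b, g(g(g(c, b), g(c, d)), g(d, b))), g(g(b, c), c))) = 1 + max(4, 2) = 5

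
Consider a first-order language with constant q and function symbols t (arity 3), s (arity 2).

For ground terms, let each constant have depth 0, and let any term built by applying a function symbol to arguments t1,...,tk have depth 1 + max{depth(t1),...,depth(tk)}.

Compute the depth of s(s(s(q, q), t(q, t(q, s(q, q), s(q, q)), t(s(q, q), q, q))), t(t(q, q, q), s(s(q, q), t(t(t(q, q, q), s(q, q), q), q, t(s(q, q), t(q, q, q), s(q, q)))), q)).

6

depth(s(q, q)) = 1 + max(0, 0) = 1
depth(t(q, s(q, q), s(q, q))) = 1 + max(0, 1, 1) = 2
depth(t(s(q, q), q, q)) = 1 + max(1, 0, 0) = 2
depth(t(q, t(q, s(q, q), s(q, q)), t(s(q, q), q, q))) = 1 + max(0, 2, 2) = 3
depth(s(s(q, q), t(q, t(q, s(q, q), s(q, q)), t(s(q, q), q, q)))) = 1 + max(1, 3) = 4
depth(t(q, q, q)) = 1 + max(0, 0, 0) = 1
depth(t(t(q, q, q), s(q, q), q)) = 1 + max(1, 1, 0) = 2
depth(t(s(q, q), t(q, q, q), s(q, q))) = 1 + max(1, 1, 1) = 2
depth(t(t(t(q, q, q), s(q, q), q), q, t(s(q, q), t(q, q, q), s(q, q)))) = 1 + max(2, 0, 2) = 3
depth(s(s(q, q), t(t(t(q, q, q), s(q, q), q), q, t(s(q, q), t(q, q, q), s(q, q))))) = 1 + max(1, 3) = 4
depth(t(t(q, q, q), s(s(q, q), t(t(t(q, q, q), s(q, q), q), q, t(s(q, q), t(q, q, q), s(q, q)))), q)) = 1 + max(1, 4, 0) = 5
depth(s(s(s(q, q), t(q, t(q, s(q, q), s(q, q)), t(s(q, q), q, q))), t(t(q, q, q), s(s(q, q), t(t(t(q, q, q), s(q, q), q), q, t(s(q, q), t(q, q, q), s(q, q)))), q))) = 1 + max(4, 5) = 6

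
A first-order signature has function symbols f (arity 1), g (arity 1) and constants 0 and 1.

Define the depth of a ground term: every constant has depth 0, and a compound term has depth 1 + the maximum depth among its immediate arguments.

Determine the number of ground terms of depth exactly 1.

4

Count level by level. With function symbols f/1, g/1, the terms of depth ≤ k are the 2 constants together with each function applied to depth-≤(k−1) tuples, so N_k = 2 + N_{k-1} + N_{k-1}.
N_0 = 2
N_1 = 2 + 2 + 2 = 6
Terms of depth exactly 1: N_1 − N_0 = 6 − 2 = 4.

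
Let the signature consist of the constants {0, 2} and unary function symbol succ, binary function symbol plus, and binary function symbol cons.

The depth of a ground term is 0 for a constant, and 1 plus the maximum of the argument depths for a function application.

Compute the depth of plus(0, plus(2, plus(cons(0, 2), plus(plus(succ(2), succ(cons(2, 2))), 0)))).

7

depth(cons(0, 2)) = 1 + max(0, 0) = 1
depth(succ(2)) = 1 + depth(2) = 1 + 0 = 1
depth(cons(2, 2)) = 1 + max(0, 0) = 1
depth(succ(cons(2, 2))) = 1 + depth(cons(2, 2)) = 1 + 1 = 2
depth(plus(succ(2), succ(cons(2, 2)))) = 1 + max(1, 2) = 3
depth(plus(plus(succ(2), succ(cons(2, 2))), 0)) = 1 + max(3, 0) = 4
depth(plus(cons(0, 2), plus(plus(succ(2), succ(cons(2, 2))), 0))) = 1 + max(1, 4) = 5
depth(plus(2, plus(cons(0, 2), plus(plus(succ(2), succ(cons(2, 2))), 0)))) = 1 + max(0, 5) = 6
depth(plus(0, plus(2, plus(cons(0, 2), plus(plus(succ(2), succ(cons(2, 2))), 0))))) = 1 + max(0, 6) = 7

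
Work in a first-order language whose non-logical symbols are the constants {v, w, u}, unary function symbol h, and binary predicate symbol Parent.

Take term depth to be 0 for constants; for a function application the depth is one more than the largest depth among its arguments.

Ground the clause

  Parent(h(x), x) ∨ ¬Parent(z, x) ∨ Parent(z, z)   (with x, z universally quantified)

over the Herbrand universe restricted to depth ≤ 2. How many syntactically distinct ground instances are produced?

81

Ground terms of depth ≤ 2:
  Count level by level. With function symbols h/1, the terms of depth ≤ k are the 3 constants together with each function applied to depth-≤(k−1) tuples, so N_k = 3 + N_{k-1}.
  N_0 = 3
  N_1 = 3 + 3 = 6
  N_2 = 3 + 6 = 9
So there are 9 ground terms available for substitution.
The clause has 2 distinct variables (x, z), each appearing in the body. In the free term algebra distinct substitutions yield syntactically distinct ground instances.
Number of ground instances = 9^2 = 81.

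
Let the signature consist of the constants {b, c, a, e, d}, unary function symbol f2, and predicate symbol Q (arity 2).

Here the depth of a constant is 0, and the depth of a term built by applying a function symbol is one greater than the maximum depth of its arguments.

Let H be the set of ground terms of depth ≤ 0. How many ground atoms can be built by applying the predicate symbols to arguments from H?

25

First count ground terms of depth ≤ 0.
Write N_k for the number of ground terms of depth ≤ k. A term of depth ≤ k is either a constant or a function symbol applied to arguments of depth ≤ k−1, so N_k = 5 + N_{k-1}.
N_0 = 5
So |H| = 5.
Each predicate of arity r yields |H|^r ground atoms (one per choice of an r-tuple from H):
  Q: 5^2 = 25
Total ground atoms: 25.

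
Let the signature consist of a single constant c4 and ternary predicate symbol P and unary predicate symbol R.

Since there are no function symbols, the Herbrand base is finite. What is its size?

2

With no function symbols, the Herbrand universe is just the 1 constant.
Ground atoms per predicate: P: 1^3 = 1, R: 1.
Herbrand base size = 1 + 1 = 2.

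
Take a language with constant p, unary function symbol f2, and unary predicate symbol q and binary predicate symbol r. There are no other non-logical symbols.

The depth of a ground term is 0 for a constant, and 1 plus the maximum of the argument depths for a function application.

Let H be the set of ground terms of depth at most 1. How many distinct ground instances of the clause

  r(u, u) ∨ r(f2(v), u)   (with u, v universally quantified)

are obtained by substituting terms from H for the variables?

Ground terms of depth ≤ 1:
  Write N_k for the number of ground terms of depth ≤ k. A term of depth ≤ k is either a constant or a function symbol applied to arguments of depth ≤ k−1, so N_k = 1 + N_{k-1}.
  N_0 = 1
  N_1 = 1 + 1 = 2
So there are 2 ground terms available for substitution.
Each of u, v ranges independently over the available ground terms, and distinct assignments produce distinct instances.
Number of ground instances = 2^2 = 4.

4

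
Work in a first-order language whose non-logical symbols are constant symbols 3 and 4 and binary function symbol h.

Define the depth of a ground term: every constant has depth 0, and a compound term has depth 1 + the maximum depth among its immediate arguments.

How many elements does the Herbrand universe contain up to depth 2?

38

Count level by level. With function symbols h/2, the terms of depth ≤ k are the 2 constants together with each function applied to depth-≤(k−1) tuples, so N_k = 2 + N_{k-1}^2.
N_0 = 2
N_1 = 2 + 2^2 = 6
N_2 = 2 + 6^2 = 38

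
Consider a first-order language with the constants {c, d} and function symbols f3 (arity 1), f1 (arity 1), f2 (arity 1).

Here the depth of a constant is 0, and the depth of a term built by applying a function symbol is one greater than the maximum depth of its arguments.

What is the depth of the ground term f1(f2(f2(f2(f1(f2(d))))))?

6

depth(f2(d)) = 1 + depth(d) = 1 + 0 = 1
depth(f1(f2(d))) = 1 + depth(f2(d)) = 1 + 1 = 2
depth(f2(f1(f2(d)))) = 1 + depth(f1(f2(d))) = 1 + 2 = 3
depth(f2(f2(f1(f2(d))))) = 1 + depth(f2(f1(f2(d)))) = 1 + 3 = 4
depth(f2(f2(f2(f1(f2(d)))))) = 1 + depth(f2(f2(f1(f2(d))))) = 1 + 4 = 5
depth(f1(f2(f2(f2(f1(f2(d))))))) = 1 + depth(f2(f2(f2(f1(f2(d)))))) = 1 + 5 = 6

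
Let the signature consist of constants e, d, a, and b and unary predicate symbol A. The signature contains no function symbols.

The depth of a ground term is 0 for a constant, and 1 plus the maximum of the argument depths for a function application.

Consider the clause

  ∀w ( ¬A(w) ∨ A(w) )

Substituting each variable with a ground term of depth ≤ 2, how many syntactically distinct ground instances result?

Ground terms of depth ≤ 2:
  With no function symbols every ground term is a constant, so there are exactly 4 ground terms at every depth bound.
  N_0 = 4
  N_1 = 4
  N_2 = 4
So there are 4 ground terms available for substitution.
The variable w ranges independently over the available ground terms, and distinct assignments produce distinct instances.
Number of ground instances = 4.

4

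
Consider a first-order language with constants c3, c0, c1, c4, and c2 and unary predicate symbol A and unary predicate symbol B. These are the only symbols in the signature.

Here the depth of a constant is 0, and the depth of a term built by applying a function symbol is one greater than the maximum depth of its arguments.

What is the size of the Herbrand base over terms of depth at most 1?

10

First count ground terms of depth ≤ 1.
With no function symbols every ground term is a constant, so there are exactly 5 ground terms at every depth bound.
N_0 = 5
N_1 = 5
Explicitly: c3, c0, c1, c4, c2.
So |H| = 5.
Each predicate of arity r yields |H|^r ground atoms (one per choice of an r-tuple from H):
  A: 5;  B: 5
Total ground atoms: 5 + 5 = 10.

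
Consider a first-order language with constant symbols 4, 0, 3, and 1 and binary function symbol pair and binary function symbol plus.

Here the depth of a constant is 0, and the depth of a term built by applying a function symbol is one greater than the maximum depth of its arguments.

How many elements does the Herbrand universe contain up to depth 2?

2596

Count level by level. With function symbols pair/2, plus/2, the terms of depth ≤ k are the 4 constants together with each function applied to depth-≤(k−1) tuples, so N_k = 4 + N_{k-1}^2 + N_{k-1}^2.
N_0 = 4
N_1 = 4 + 4^2 + 4^2 = 36
N_2 = 4 + 36^2 + 36^2 = 2596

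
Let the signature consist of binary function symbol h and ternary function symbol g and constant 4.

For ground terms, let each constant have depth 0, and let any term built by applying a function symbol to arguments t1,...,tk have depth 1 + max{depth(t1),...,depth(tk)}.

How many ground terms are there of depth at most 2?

37

Write N_k for the number of ground terms of depth ≤ k. A term of depth ≤ k is either a constant or a function symbol applied to arguments of depth ≤ k−1, so N_k = 1 + N_{k-1}^2 + N_{k-1}^3.
N_0 = 1
N_1 = 1 + 1^2 + 1^3 = 3
N_2 = 1 + 3^2 + 3^3 = 37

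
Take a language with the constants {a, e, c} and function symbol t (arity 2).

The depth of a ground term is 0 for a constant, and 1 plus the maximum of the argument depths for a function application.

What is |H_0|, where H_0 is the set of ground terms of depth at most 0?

Let N_k count ground terms of depth at most k. Each non-constant term of depth ≤ k is some function symbol applied to depth-≤(k−1) arguments, giving N_k = 3 + N_{k-1}^2.
N_0 = 3

3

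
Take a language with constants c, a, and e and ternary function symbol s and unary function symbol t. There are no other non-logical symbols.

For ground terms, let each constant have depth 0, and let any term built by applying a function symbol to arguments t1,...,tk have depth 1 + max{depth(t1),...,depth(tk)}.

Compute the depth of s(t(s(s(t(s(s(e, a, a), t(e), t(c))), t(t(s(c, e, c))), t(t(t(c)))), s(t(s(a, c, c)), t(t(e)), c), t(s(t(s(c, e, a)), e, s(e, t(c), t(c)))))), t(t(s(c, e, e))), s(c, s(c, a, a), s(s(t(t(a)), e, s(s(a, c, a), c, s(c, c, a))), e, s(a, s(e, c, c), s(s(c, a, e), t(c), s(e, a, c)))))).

depth(s(e, a, a)) = 1 + max(0, 0, 0) = 1
depth(t(e)) = 1 + depth(e) = 1 + 0 = 1
depth(t(c)) = 1 + depth(c) = 1 + 0 = 1
depth(s(s(e, a, a), t(e), t(c))) = 1 + max(1, 1, 1) = 2
depth(t(s(s(e, a, a), t(e), t(c)))) = 1 + depth(s(s(e, a, a), t(e), t(c))) = 1 + 2 = 3
depth(s(c, e, c)) = 1 + max(0, 0, 0) = 1
depth(t(s(c, e, c))) = 1 + depth(s(c, e, c)) = 1 + 1 = 2
depth(t(t(s(c, e, c)))) = 1 + depth(t(s(c, e, c))) = 1 + 2 = 3
depth(t(t(c))) = 1 + depth(t(c)) = 1 + 1 = 2
depth(t(t(t(c)))) = 1 + depth(t(t(c))) = 1 + 2 = 3
depth(s(t(s(s(e, a, a), t(e), t(c))), t(t(s(c, e, c))), t(t(t(c))))) = 1 + max(3, 3, 3) = 4
depth(s(a, c, c)) = 1 + max(0, 0, 0) = 1
depth(t(s(a, c, c))) = 1 + depth(s(a, c, c)) = 1 + 1 = 2
depth(t(t(e))) = 1 + depth(t(e)) = 1 + 1 = 2
depth(s(t(s(a, c, c)), t(t(e)), c)) = 1 + max(2, 2, 0) = 3
depth(s(c, e, a)) = 1 + max(0, 0, 0) = 1
depth(t(s(c, e, a))) = 1 + depth(s(c, e, a)) = 1 + 1 = 2
depth(s(e, t(c), t(c))) = 1 + max(0, 1, 1) = 2
depth(s(t(s(c, e, a)), e, s(e, t(c), t(c)))) = 1 + max(2, 0, 2) = 3
depth(t(s(t(s(c, e, a)), e, s(e, t(c), t(c))))) = 1 + depth(s(t(s(c, e, a)), e, s(e, t(c), t(c)))) = 1 + 3 = 4
depth(s(s(t(s(s(e, a, a), t(e), t(c))), t(t(s(c, e, c))), t(t(t(c)))), s(t(s(a, c, c)), t(t(e)), c), t(s(t(s(c, e, a)), e, s(e, t(c), t(c)))))) = 1 + max(4, 3, 4) = 5
depth(t(s(s(t(s(s(e, a, a), t(e), t(c))), t(t(s(c, e, c))), t(t(t(c)))), s(t(s(a, c, c)), t(t(e)), c), t(s(t(s(c, e, a)), e, s(e, t(c), t(c))))))) = 1 + depth(s(s(t(s(s(e, a, a), t(e), t(c))), t(t(s(c, e, c))), t(t(t(c)))), s(t(s(a, c, c)), t(t(e)), c), t(s(t(s(c, e, a)), e, s(e, t(c), t(c)))))) = 1 + 5 = 6
depth(s(c, e, e)) = 1 + max(0, 0, 0) = 1
depth(t(s(c, e, e))) = 1 + depth(s(c, e, e)) = 1 + 1 = 2
depth(t(t(s(c, e, e)))) = 1 + depth(t(s(c, e, e))) = 1 + 2 = 3
depth(s(c, a, a)) = 1 + max(0, 0, 0) = 1
depth(t(a)) = 1 + depth(a) = 1 + 0 = 1
depth(t(t(a))) = 1 + depth(t(a)) = 1 + 1 = 2
depth(s(a, c, a)) = 1 + max(0, 0, 0) = 1
depth(s(c, c, a)) = 1 + max(0, 0, 0) = 1
depth(s(s(a, c, a), c, s(c, c, a))) = 1 + max(1, 0, 1) = 2
depth(s(t(t(a)), e, s(s(a, c, a), c, s(c, c, a)))) = 1 + max(2, 0, 2) = 3
depth(s(e, c, c)) = 1 + max(0, 0, 0) = 1
depth(s(c, a, e)) = 1 + max(0, 0, 0) = 1
depth(s(e, a, c)) = 1 + max(0, 0, 0) = 1
depth(s(s(c, a, e), t(c), s(e, a, c))) = 1 + max(1, 1, 1) = 2
depth(s(a, s(e, c, c), s(s(c, a, e), t(c), s(e, a, c)))) = 1 + max(0, 1, 2) = 3
depth(s(s(t(t(a)), e, s(s(a, c, a), c, s(c, c, a))), e, s(a, s(e, c, c), s(s(c, a, e), t(c), s(e, a, c))))) = 1 + max(3, 0, 3) = 4
depth(s(c, s(c, a, a), s(s(t(t(a)), e, s(s(a, c, a), c, s(c, c, a))), e, s(a, s(e, c, c), s(s(c, a, e), t(c), s(e, a, c)))))) = 1 + max(0, 1, 4) = 5
depth(s(t(s(s(t(s(s(e, a, a), t(e), t(c))), t(t(s(c, e, c))), t(t(t(c)))), s(t(s(a, c, c)), t(t(e)), c), t(s(t(s(c, e, a)), e, s(e, t(c), t(c)))))), t(t(s(c, e, e))), s(c, s(c, a, a), s(s(t(t(a)), e, s(s(a, c, a), c, s(c, c, a))), e, s(a, s(e, c, c), s(s(c, a, e), t(c), s(e, a, c))))))) = 1 + max(6, 3, 5) = 7

7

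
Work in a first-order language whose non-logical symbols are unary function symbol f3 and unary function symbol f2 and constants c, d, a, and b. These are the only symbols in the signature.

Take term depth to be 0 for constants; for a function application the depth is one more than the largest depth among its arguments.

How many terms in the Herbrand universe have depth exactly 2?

16

Write N_k for the number of ground terms of depth ≤ k. A term of depth ≤ k is either a constant or a function symbol applied to arguments of depth ≤ k−1, so N_k = 4 + N_{k-1} + N_{k-1}.
N_0 = 4
N_1 = 4 + 4 + 4 = 12
N_2 = 4 + 12 + 12 = 28
Terms of depth exactly 2: N_2 − N_1 = 28 − 12 = 16.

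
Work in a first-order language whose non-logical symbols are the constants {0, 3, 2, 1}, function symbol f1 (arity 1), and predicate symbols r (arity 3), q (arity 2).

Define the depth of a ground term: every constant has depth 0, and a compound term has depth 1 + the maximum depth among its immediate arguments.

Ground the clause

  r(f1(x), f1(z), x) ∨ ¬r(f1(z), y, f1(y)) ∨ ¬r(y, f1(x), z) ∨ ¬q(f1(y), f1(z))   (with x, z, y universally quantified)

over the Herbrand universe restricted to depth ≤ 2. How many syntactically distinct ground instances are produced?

Ground terms of depth ≤ 2:
  Let N_k = |{terms of depth ≤ k}|. Then N_0 = 4 and N_k = 4 + N_{k-1} for k ≥ 1 (one summand per function symbol, arity giving the exponent).
  N_0 = 4
  N_1 = 4 + 4 = 8
  N_2 = 4 + 8 = 12
  Explicitly: 0, 3, 2, 1, f1(0), f1(3), f1(2), f1(1), f1(f1(0)), f1(f1(3)), f1(f1(2)), f1(f1(1)).
So there are 12 ground terms available for substitution.
The clause has 3 distinct variables (x, z, y), each appearing in the body. In the free term algebra distinct substitutions yield syntactically distinct ground instances.
Number of ground instances = 12^3 = 1728.

1728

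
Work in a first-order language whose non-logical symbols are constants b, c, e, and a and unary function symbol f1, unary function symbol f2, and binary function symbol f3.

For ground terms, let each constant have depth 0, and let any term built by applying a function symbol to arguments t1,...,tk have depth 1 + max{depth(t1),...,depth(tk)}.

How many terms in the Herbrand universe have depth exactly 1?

Write N_k for the number of ground terms of depth ≤ k. A term of depth ≤ k is either a constant or a function symbol applied to arguments of depth ≤ k−1, so N_k = 4 + N_{k-1} + N_{k-1} + N_{k-1}^2.
N_0 = 4
N_1 = 4 + 4 + 4 + 4^2 = 28
Terms of depth exactly 1: N_1 − N_0 = 28 − 4 = 24.

24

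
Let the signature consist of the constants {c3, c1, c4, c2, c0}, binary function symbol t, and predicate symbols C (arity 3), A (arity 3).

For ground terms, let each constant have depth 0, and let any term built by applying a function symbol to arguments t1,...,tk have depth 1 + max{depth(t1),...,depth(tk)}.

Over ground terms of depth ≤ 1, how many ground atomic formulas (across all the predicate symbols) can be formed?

54000

First count ground terms of depth ≤ 1.
Let N_k count ground terms of depth at most k. Each non-constant term of depth ≤ k is some function symbol applied to depth-≤(k−1) arguments, giving N_k = 5 + N_{k-1}^2.
N_0 = 5
N_1 = 5 + 5^2 = 30
So |H| = 30.
A ground atom is a predicate applied to a tuple of terms from H, so the count is the sum over predicates of |H|^arity:
  C: 30^3 = 27000;  A: 30^3 = 27000
Total ground atoms: 27000 + 27000 = 54000.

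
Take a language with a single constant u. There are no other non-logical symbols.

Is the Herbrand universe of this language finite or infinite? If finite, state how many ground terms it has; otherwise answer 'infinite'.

1

There are no function symbols, so the only ground term is the single constant.
The Herbrand universe is {u}, finite with 1 element.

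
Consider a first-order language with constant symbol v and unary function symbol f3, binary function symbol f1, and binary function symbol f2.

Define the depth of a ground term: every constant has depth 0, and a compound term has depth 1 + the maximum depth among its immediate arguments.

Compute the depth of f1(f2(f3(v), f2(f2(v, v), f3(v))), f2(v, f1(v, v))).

depth(f3(v)) = 1 + depth(v) = 1 + 0 = 1
depth(f2(v, v)) = 1 + max(0, 0) = 1
depth(f2(f2(v, v), f3(v))) = 1 + max(1, 1) = 2
depth(f2(f3(v), f2(f2(v, v), f3(v)))) = 1 + max(1, 2) = 3
depth(f1(v, v)) = 1 + max(0, 0) = 1
depth(f2(v, f1(v, v))) = 1 + max(0, 1) = 2
depth(f1(f2(f3(v), f2(f2(v, v), f3(v))), f2(v, f1(v, v)))) = 1 + max(3, 2) = 4

4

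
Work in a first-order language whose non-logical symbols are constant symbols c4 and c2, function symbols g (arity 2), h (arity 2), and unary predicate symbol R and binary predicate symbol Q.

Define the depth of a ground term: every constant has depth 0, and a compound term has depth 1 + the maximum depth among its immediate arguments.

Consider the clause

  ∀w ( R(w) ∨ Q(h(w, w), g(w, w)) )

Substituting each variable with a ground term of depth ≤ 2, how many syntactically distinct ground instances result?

Ground terms of depth ≤ 2:
  Let N_k count ground terms of depth at most k. Each non-constant term of depth ≤ k is some function symbol applied to depth-≤(k−1) arguments, giving N_k = 2 + N_{k-1}^2 + N_{k-1}^2.
  N_0 = 2
  N_1 = 2 + 2^2 + 2^2 = 10
  N_2 = 2 + 10^2 + 10^2 = 202
So there are 202 ground terms available for substitution.
There is 1 variable to instantiate (w),  occurring in at least one literal, so different choices give different ground instances.
Number of ground instances = 202.

202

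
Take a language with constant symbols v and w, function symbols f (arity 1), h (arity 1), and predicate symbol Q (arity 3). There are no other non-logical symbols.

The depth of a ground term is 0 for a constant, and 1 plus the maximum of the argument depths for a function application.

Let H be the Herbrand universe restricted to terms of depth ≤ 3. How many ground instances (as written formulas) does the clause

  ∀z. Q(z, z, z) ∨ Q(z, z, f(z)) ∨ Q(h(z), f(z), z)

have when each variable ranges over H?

Ground terms of depth ≤ 3:
  Write N_k for the number of ground terms of depth ≤ k. A term of depth ≤ k is either a constant or a function symbol applied to arguments of depth ≤ k−1, so N_k = 2 + N_{k-1} + N_{k-1}.
  N_0 = 2
  N_1 = 2 + 2 + 2 = 6
  N_2 = 2 + 6 + 6 = 14
  N_3 = 2 + 14 + 14 = 30
So there are 30 ground terms available for substitution.
There is 1 variable to instantiate (z),  occurring in at least one literal, so different choices give different ground instances.
Number of ground instances = 30.

30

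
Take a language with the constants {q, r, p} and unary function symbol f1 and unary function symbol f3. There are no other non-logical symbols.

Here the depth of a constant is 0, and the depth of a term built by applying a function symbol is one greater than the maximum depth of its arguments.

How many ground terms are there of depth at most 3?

45

If N_k denotes the number of depth-≤k ground terms, the 3 constants give N_0 = 3, and each function symbol of arity r contributes N_{k-1}^r new terms at level k: N_k = 3 + N_{k-1} + N_{k-1}.
N_0 = 3
N_1 = 3 + 3 + 3 = 9
N_2 = 3 + 9 + 9 = 21
N_3 = 3 + 21 + 21 = 45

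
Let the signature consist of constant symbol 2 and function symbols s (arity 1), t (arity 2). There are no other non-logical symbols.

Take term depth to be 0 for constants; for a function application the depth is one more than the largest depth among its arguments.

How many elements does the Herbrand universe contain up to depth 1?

Count level by level. With function symbols s/1, t/2, the terms of depth ≤ k are the 1 constant together with each function applied to depth-≤(k−1) tuples, so N_k = 1 + N_{k-1} + N_{k-1}^2.
N_0 = 1
N_1 = 1 + 1 + 1^2 = 3

3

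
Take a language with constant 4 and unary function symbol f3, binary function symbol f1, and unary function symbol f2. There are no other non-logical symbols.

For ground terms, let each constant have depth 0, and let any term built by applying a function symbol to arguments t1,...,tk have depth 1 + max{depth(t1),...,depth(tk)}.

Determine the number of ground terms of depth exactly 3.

Let N_k count ground terms of depth at most k. Each non-constant term of depth ≤ k is some function symbol applied to depth-≤(k−1) arguments, giving N_k = 1 + N_{k-1} + N_{k-1}^2 + N_{k-1}.
N_0 = 1
N_1 = 1 + 1 + 1^2 + 1 = 4
N_2 = 1 + 4 + 4^2 + 4 = 25
N_3 = 1 + 25 + 25^2 + 25 = 676
Terms of depth exactly 3: N_3 − N_2 = 676 − 25 = 651.

651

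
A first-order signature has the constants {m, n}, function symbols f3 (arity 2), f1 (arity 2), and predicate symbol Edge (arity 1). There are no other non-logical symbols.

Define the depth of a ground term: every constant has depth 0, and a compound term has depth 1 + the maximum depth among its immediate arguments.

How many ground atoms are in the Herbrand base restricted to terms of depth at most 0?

First count ground terms of depth ≤ 0.
Write N_k for the number of ground terms of depth ≤ k. A term of depth ≤ k is either a constant or a function symbol applied to arguments of depth ≤ k−1, so N_k = 2 + N_{k-1}^2 + N_{k-1}^2.
N_0 = 2
So |H| = 2.
Ground atoms are formed by filling each argument slot of a predicate with a term from H, so an r-ary predicate gives |H|^r atoms:
  Edge: 2
Total ground atoms: 2.

2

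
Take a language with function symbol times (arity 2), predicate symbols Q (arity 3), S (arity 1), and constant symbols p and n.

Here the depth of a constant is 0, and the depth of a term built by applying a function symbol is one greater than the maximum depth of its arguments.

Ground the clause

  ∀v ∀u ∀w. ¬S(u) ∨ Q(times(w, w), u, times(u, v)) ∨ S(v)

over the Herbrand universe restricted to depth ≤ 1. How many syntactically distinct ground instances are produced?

Ground terms of depth ≤ 1:
  Let N_k count ground terms of depth at most k. Each non-constant term of depth ≤ k is some function symbol applied to depth-≤(k−1) arguments, giving N_k = 2 + N_{k-1}^2.
  N_0 = 2
  N_1 = 2 + 2^2 = 6
So there are 6 ground terms available for substitution.
The body mentions every one of the 3 quantified variables; since ground terms form a free algebra, no two substitutions collapse to the same formula.
Number of ground instances = 6^3 = 216.

216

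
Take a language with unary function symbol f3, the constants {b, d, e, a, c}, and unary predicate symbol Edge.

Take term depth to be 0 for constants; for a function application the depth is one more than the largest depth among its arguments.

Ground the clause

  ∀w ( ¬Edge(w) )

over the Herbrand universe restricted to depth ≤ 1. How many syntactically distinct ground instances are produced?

Ground terms of depth ≤ 1:
  Let N_k count ground terms of depth at most k. Each non-constant term of depth ≤ k is some function symbol applied to depth-≤(k−1) arguments, giving N_k = 5 + N_{k-1}.
  N_0 = 5
  N_1 = 5 + 5 = 10
So there are 10 ground terms available for substitution.
The clause has 1 distinct variable (w), which appears in the body. In the free term algebra distinct substitutions yield syntactically distinct ground instances.
Number of ground instances = 10.

10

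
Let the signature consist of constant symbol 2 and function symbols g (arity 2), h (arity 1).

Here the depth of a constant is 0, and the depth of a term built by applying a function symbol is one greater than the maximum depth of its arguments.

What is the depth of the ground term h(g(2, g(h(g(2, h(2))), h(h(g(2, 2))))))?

6

depth(h(2)) = 1 + depth(2) = 1 + 0 = 1
depth(g(2, h(2))) = 1 + max(0, 1) = 2
depth(h(g(2, h(2)))) = 1 + depth(g(2, h(2))) = 1 + 2 = 3
depth(g(2, 2)) = 1 + max(0, 0) = 1
depth(h(g(2, 2))) = 1 + depth(g(2, 2)) = 1 + 1 = 2
depth(h(h(g(2, 2)))) = 1 + depth(h(g(2, 2))) = 1 + 2 = 3
depth(g(h(g(2, h(2))), h(h(g(2, 2))))) = 1 + max(3, 3) = 4
depth(g(2, g(h(g(2, h(2))), h(h(g(2, 2)))))) = 1 + max(0, 4) = 5
depth(h(g(2, g(h(g(2, h(2))), h(h(g(2, 2))))))) = 1 + depth(g(2, g(h(g(2, h(2))), h(h(g(2, 2)))))) = 1 + 5 = 6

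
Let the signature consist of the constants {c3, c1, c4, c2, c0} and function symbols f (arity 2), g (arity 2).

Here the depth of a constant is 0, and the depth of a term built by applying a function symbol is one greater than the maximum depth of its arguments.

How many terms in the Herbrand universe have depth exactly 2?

Let N_k = |{terms of depth ≤ k}|. Then N_0 = 5 and N_k = 5 + N_{k-1}^2 + N_{k-1}^2 for k ≥ 1 (one summand per function symbol, arity giving the exponent).
N_0 = 5
N_1 = 5 + 5^2 + 5^2 = 55
N_2 = 5 + 55^2 + 55^2 = 6055
Terms of depth exactly 2: N_2 − N_1 = 6055 − 55 = 6000.

6000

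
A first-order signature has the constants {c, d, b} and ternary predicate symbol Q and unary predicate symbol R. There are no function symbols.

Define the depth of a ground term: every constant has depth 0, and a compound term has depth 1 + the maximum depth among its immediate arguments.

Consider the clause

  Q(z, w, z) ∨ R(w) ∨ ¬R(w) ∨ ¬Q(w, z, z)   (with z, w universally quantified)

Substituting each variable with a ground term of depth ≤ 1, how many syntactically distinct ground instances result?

Ground terms of depth ≤ 1:
  With no function symbols every ground term is a constant, so there are exactly 3 ground terms at every depth bound.
  N_0 = 3
  N_1 = 3
So there are 3 ground terms available for substitution.
There are 2 variables to instantiate (z, w), each occurring in at least one literal, so different choices give different ground instances.
Number of ground instances = 3^2 = 9.

9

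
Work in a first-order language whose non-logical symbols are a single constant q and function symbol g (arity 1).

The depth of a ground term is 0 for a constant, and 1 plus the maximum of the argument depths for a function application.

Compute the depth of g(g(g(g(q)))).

4

depth(g(q)) = 1 + depth(q) = 1 + 0 = 1
depth(g(g(q))) = 1 + depth(g(q)) = 1 + 1 = 2
depth(g(g(g(q)))) = 1 + depth(g(g(q))) = 1 + 2 = 3
depth(g(g(g(g(q))))) = 1 + depth(g(g(g(q)))) = 1 + 3 = 4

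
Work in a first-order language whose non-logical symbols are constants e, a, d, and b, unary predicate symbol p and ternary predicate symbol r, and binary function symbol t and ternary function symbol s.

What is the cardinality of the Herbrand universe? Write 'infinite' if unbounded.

infinite

The signature has at least one function symbol (t, arity 2) and at least one constant (e).
Iterating t gives infinitely many distinct ground terms: e, t(e, e), t(t(e, e), t(e, e)), ...
So the Herbrand universe is infinite.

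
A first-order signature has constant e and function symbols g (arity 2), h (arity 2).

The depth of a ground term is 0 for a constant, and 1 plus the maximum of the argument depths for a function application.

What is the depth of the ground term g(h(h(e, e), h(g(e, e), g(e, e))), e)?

4

depth(h(e, e)) = 1 + max(0, 0) = 1
depth(g(e, e)) = 1 + max(0, 0) = 1
depth(h(g(e, e), g(e, e))) = 1 + max(1, 1) = 2
depth(h(h(e, e), h(g(e, e), g(e, e)))) = 1 + max(1, 2) = 3
depth(g(h(h(e, e), h(g(e, e), g(e, e))), e)) = 1 + max(3, 0) = 4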